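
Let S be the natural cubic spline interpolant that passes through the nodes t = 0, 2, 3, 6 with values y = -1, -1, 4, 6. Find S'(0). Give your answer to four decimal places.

Put m_i = S'' at the i-th knot. Here h = (2, 1, 3) and Δ = (0, 5, 2/3), so the interior equations h_(i-1)·m_(i-1) + 2(h_(i-1)+h_i)·m_i + h_i·m_(i+1) = 6(Δ_i − Δ_(i-1)) read
  2·m_0 + 6·m_1 + 1·m_2 = 6(Δ_1 - Δ_0) = 30
  1·m_1 + 8·m_2 + 3·m_3 = 6(Δ_2 - Δ_1) = -26
Natural end conditions: m_0 = m_3 = 0.
Solving the tridiagonal system: m_0 = 0, m_1 = 266/47, m_2 = -186/47, m_3 = 0.
On [0, 2], S'(t) = b_0 + 2c_0·t + 3d_0·t² with b_0 = Δ_0 - h_0(2m_0 + m_1)/6 = -266/141, c_0 = m_0/2 = 0, d_0 = (m_1 - m_0)/(6h_0) = 133/282. So S'(0) = -266/141.

-1.8865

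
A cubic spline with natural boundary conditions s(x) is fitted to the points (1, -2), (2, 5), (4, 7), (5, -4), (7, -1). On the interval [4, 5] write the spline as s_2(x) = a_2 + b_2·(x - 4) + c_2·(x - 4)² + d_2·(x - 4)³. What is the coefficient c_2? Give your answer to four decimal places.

Write σ_i for s''(x_i). With h_i = 1, 2, 1, 2 and divided differences Δ_i = 7, 1, -11, 3/2, the continuity of s' gives the tridiagonal system
  1·σ_0 + 6·σ_1 + 2·σ_2 = 6(Δ_1 - Δ_0) = -36
  2·σ_1 + 6·σ_2 + 1·σ_3 = 6(Δ_2 - Δ_1) = -72
  1·σ_2 + 6·σ_3 + 2·σ_4 = 6(Δ_3 - Δ_2) = 75
Natural end conditions: σ_0 = σ_4 = 0.
Forward elimination and back-substitution give σ_0 = 0, σ_1 = -41/31, σ_2 = -435/31, σ_3 = 460/31, σ_4 = 0.
On [4, 5], with s_2(x) = a_2 + b_2·(x - 4) + c_2·(x - 4)² + d_2·(x - 4)³: c_2 = σ_2/2 = -435/62, d_2 = (σ_3 - σ_2)/(6h_2) = 895/186, b_2 = Δ_2 - h_2(2σ_2 + σ_3)/6 = -818/93.

-7.0161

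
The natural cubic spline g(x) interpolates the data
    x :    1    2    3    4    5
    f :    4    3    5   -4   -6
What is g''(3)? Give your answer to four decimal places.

-23.1429

Write m_i for g''(x_i). With h_i = 1, 1, 1, 1 and divided differences Δ_i = -1, 2, -9, -2, the continuity of g' gives the tridiagonal system
  1·m_0 + 4·m_1 + 1·m_2 = 6(Δ_1 - Δ_0) = 18
  1·m_1 + 4·m_2 + 1·m_3 = 6(Δ_2 - Δ_1) = -66
  1·m_2 + 4·m_3 + 1·m_4 = 6(Δ_3 - Δ_2) = 42
Natural end conditions: m_0 = m_4 = 0.
Solving the tridiagonal system: m_0 = 0, m_1 = 72/7, m_2 = -162/7, m_3 = 114/7, m_4 = 0.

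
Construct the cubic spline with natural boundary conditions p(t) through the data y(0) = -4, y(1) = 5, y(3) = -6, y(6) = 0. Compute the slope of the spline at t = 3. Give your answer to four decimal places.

Let M_i = p''(x_i). Step sizes h_i = 1, 2, 3; slopes of the chords Δ_i = (y_(i+1) - y_i)/h_i = 9, -11/2, 2.
  1·M_0 + 6·M_1 + 2·M_2 = 6(Δ_1 - Δ_0) = -87
  2·M_1 + 10·M_2 + 3·M_3 = 6(Δ_2 - Δ_1) = 45
Natural end conditions: M_0 = M_3 = 0.
Solving: M_0 = 0, M_1 = -120/7, M_2 = 111/14, M_3 = 0.
On [3, 6], p'(t) = b_2 + 2c_2·(t - 3) + 3d_2·(t - 3)² with b_2 = Δ_2 - h_2(2M_2 + M_3)/6 = -83/14, c_2 = M_2/2 = 111/28, d_2 = (M_3 - M_2)/(6h_2) = -37/84. So p'(3) = -83/14.

-5.9286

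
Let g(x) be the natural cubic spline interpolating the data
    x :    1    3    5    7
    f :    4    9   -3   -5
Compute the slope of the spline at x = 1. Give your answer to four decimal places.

Write m_i for g''(x_i). With h_i = 2, 2, 2 and divided differences Δ_i = 5/2, -6, -1, the continuity of g' gives the tridiagonal system
  2·m_0 + 8·m_1 + 2·m_2 = 6(Δ_1 - Δ_0) = -51
  2·m_1 + 8·m_2 + 2·m_3 = 6(Δ_2 - Δ_1) = 30
Natural end conditions: m_0 = m_3 = 0.
Solving the tridiagonal system: m_0 = 0, m_1 = -39/5, m_2 = 57/10, m_3 = 0.
On [1, 3], g'(x) = b_0 + 2c_0·(x - 1) + 3d_0·(x - 1)² with b_0 = Δ_0 - h_0(2m_0 + m_1)/6 = 51/10, c_0 = m_0/2 = 0, d_0 = (m_1 - m_0)/(6h_0) = -13/20. So g'(1) = 51/10.

5.1000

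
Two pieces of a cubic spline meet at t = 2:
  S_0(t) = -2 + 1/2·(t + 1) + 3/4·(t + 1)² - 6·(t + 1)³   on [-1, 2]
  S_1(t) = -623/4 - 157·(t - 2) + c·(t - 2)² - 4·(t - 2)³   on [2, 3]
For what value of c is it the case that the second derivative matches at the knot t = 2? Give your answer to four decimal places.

S_0''(t) = 3/2 - 36·(t + 1), so S_0''(2) = -213/2. On the right, S_1''(2) = 2c, so c = -213/4.

-53.2500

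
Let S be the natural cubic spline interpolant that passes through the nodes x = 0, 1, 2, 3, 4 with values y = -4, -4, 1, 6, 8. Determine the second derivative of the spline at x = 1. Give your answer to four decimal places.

7.7143

With σ_i denoting the second derivative at x_i, h_i = 1, 1, 1, 1, and Δ_i = (y_(i+1) − y_i)/h_i = 0, 5, 5, 2:
  1·σ_0 + 4·σ_1 + 1·σ_2 = 6(Δ_1 - Δ_0) = 30
  1·σ_1 + 4·σ_2 + 1·σ_3 = 6(Δ_2 - Δ_1) = 0
  1·σ_2 + 4·σ_3 + 1·σ_4 = 6(Δ_3 - Δ_2) = -18
Natural end conditions: σ_0 = σ_4 = 0.
Hence σ_0 = 0, σ_1 = 54/7, σ_2 = -6/7, σ_3 = -30/7, σ_4 = 0.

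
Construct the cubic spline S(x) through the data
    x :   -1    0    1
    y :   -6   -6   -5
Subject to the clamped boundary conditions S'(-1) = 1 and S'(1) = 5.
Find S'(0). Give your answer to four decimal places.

-0.7500

Let M_i = S''(x_i). Step sizes h_i = 1, 1; slopes of the chords Δ_i = (y_(i+1) - y_i)/h_i = 0, 1.
  1·M_0 + 4·M_1 + 1·M_2 = 6(Δ_1 - Δ_0) = 6
Clamped end conditions give two more equations: 2h_0·M_0 + h_0·M_1 = 6(Δ_0 - S'(-1)) = -6 and h_1·M_1 + 2h_1·M_2 = 6(S'(1) - Δ_1) = 24.
Solving: M_0 = -5/2, M_1 = -1, M_2 = 25/2.
On [0, 1], S'(x) = b_1 + 2c_1·x + 3d_1·x² with b_1 = Δ_1 - h_1(2M_1 + M_2)/6 = -3/4, c_1 = M_1/2 = -1/2, d_1 = (M_2 - M_1)/(6h_1) = 9/4. So S'(0) = -3/4.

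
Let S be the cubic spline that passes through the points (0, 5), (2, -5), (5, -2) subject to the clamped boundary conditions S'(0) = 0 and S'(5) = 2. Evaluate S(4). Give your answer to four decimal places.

Write M_i for S''(x_i). With h_i = 2, 3 and divided differences Δ_i = -5, 1, the continuity of S' gives the tridiagonal system
  2·M_0 + 10·M_1 + 3·M_2 = 6(Δ_1 - Δ_0) = 36
Clamped end conditions give two more equations: 2h_0·M_0 + h_0·M_1 = 6(Δ_0 - S'(0)) = -30 and h_1·M_1 + 2h_1·M_2 = 6(S'(5) - Δ_1) = 6.
Hence M_0 = -107/10, M_1 = 32/5, M_2 = -11/5.
On [2, 5], S(x) = -5 - 43/10·(x - 2) + 16/5·(x - 2)² - 43/90·(x - 2)³.
With (x - 2) = 2: S(4) = -208/45.

-4.6222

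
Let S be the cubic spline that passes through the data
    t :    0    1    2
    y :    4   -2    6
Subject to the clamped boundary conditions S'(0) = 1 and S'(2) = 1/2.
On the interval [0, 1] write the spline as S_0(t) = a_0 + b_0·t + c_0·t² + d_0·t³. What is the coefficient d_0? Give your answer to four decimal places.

Put M_i = S'' at the i-th knot. Here h = (1, 1) and Δ = (-6, 8), so the interior equations h_(i-1)·M_(i-1) + 2(h_(i-1)+h_i)·M_i + h_i·M_(i+1) = 6(Δ_i − Δ_(i-1)) read
  1·M_0 + 4·M_1 + 1·M_2 = 6(Δ_1 - Δ_0) = 84
Clamped end conditions give two more equations: 2h_0·M_0 + h_0·M_1 = 6(Δ_0 - S'(0)) = -42 and h_1·M_1 + 2h_1·M_2 = 6(S'(2) - Δ_1) = -45.
Hence M_0 = -169/4, M_1 = 85/2, M_2 = -175/4.
On [0, 1], with S_0(t) = a_0 + b_0·t + c_0·t² + d_0·t³: c_0 = M_0/2 = -169/8, d_0 = (M_1 - M_0)/(6h_0) = 113/8, b_0 = Δ_0 - h_0(2M_0 + M_1)/6 = 1.

14.1250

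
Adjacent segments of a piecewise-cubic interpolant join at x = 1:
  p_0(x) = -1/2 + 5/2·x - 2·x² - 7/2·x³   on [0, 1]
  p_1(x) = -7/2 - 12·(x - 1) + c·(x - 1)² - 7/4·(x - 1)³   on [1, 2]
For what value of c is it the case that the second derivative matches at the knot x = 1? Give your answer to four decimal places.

p_0''(x) = -4 - 21·x, so p_0''(1) = -25. On the right, p_1''(1) = 2c, so c = -25/2.

-12.5000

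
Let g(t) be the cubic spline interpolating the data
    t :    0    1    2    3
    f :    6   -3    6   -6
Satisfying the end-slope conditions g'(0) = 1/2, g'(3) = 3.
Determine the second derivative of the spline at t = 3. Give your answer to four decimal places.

77.6667

Let m_i = g''(x_i). Step sizes h_i = 1, 1, 1; slopes of the chords Δ_i = (y_(i+1) - y_i)/h_i = -9, 9, -12.
  1·m_0 + 4·m_1 + 1·m_2 = 6(Δ_1 - Δ_0) = 108
  1·m_1 + 4·m_2 + 1·m_3 = 6(Δ_2 - Δ_1) = -126
Clamped end conditions give two more equations: 2h_0·m_0 + h_0·m_1 = 6(Δ_0 - g'(0)) = -57 and h_2·m_2 + 2h_2·m_3 = 6(g'(3) - Δ_2) = 90.
Forward elimination and back-substitution give m_0 = -172/3, m_1 = 173/3, m_2 = -196/3, m_3 = 233/3.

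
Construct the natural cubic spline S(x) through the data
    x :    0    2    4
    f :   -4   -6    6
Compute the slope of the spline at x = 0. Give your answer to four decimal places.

Let σ_i = S''(x_i). Step sizes h_i = 2, 2; slopes of the chords Δ_i = (y_(i+1) - y_i)/h_i = -1, 6.
  2·σ_0 + 8·σ_1 + 2·σ_2 = 6(Δ_1 - Δ_0) = 42
Natural end conditions: σ_0 = σ_2 = 0.
Solving the tridiagonal system: σ_0 = 0, σ_1 = 21/4, σ_2 = 0.
On [0, 2], S'(x) = b_0 + 2c_0·x + 3d_0·x² with b_0 = Δ_0 - h_0(2σ_0 + σ_1)/6 = -11/4, c_0 = σ_0/2 = 0, d_0 = (σ_1 - σ_0)/(6h_0) = 7/16. So S'(0) = -11/4.

-2.7500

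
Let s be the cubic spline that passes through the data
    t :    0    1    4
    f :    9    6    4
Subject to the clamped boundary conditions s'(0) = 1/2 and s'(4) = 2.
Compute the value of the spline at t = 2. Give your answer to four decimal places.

Let M_i = s''(x_i). Step sizes h_i = 1, 3; slopes of the chords Δ_i = (y_(i+1) - y_i)/h_i = -3, -2/3.
  1·M_0 + 8·M_1 + 3·M_2 = 6(Δ_1 - Δ_0) = 14
Clamped end conditions give two more equations: 2h_0·M_0 + h_0·M_1 = 6(Δ_0 - s'(0)) = -21 and h_1·M_1 + 2h_1·M_2 = 6(s'(4) - Δ_1) = 16.
Forward elimination and back-substitution give M_0 = -95/8, M_1 = 11/4, M_2 = 31/24.
On [1, 4], s(t) = 6 - 65/16·(t - 1) + 11/8·(t - 1)² - 35/432·(t - 1)³.
With (t - 1) = 1: s(2) = 349/108.

3.2315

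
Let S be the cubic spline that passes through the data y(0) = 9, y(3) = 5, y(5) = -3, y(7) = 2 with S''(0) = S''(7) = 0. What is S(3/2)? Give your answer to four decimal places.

8.5247

With m_i denoting the second derivative at x_i, h_i = 3, 2, 2, and Δ_i = (y_(i+1) − y_i)/h_i = -4/3, -4, 5/2:
  3·m_0 + 10·m_1 + 2·m_2 = 6(Δ_1 - Δ_0) = -16
  2·m_1 + 8·m_2 + 2·m_3 = 6(Δ_2 - Δ_1) = 39
Natural end conditions: m_0 = m_3 = 0.
Solving the tridiagonal system: m_0 = 0, m_1 = -103/38, m_2 = 211/38, m_3 = 0.
On [0, 3], S(x) = 9 + 5/228·x + 0·x² - 103/684·x³.
With x = 3/2: S(3/2) = 5183/608.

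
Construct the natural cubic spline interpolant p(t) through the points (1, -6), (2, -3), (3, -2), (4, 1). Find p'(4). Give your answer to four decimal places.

Put m_i = p'' at the i-th knot. Here h = (1, 1, 1) and Δ = (3, 1, 3), so the interior equations h_(i-1)·m_(i-1) + 2(h_(i-1)+h_i)·m_i + h_i·m_(i+1) = 6(Δ_i − Δ_(i-1)) read
  1·m_0 + 4·m_1 + 1·m_2 = 6(Δ_1 - Δ_0) = -12
  1·m_1 + 4·m_2 + 1·m_3 = 6(Δ_2 - Δ_1) = 12
Natural end conditions: m_0 = m_3 = 0.
Solving the tridiagonal system: m_0 = 0, m_1 = -4, m_2 = 4, m_3 = 0.
On [3, 4], p'(t) = b_2 + 2c_2·(t - 3) + 3d_2·(t - 3)² with b_2 = Δ_2 - h_2(2m_2 + m_3)/6 = 5/3, c_2 = m_2/2 = 2, d_2 = (m_3 - m_2)/(6h_2) = -2/3. So p'(4) = 11/3.

3.6667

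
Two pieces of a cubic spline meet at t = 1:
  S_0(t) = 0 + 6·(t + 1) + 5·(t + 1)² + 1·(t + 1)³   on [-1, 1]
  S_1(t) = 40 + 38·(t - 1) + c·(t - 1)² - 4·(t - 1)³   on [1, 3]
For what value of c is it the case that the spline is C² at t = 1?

11

S_0''(t) = 10 + 6·(t + 1), so S_0''(1) = 22. On the right, S_1''(1) = 2c, so c = 11.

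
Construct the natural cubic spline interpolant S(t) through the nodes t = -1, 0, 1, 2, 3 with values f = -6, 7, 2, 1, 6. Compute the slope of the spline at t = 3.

6

With m_i denoting the second derivative at x_i, h_i = 1, 1, 1, 1, and Δ_i = (y_(i+1) − y_i)/h_i = 13, -5, -1, 5:
  1·m_0 + 4·m_1 + 1·m_2 = 6(Δ_1 - Δ_0) = -108
  1·m_1 + 4·m_2 + 1·m_3 = 6(Δ_2 - Δ_1) = 24
  1·m_2 + 4·m_3 + 1·m_4 = 6(Δ_3 - Δ_2) = 36
Natural end conditions: m_0 = m_4 = 0.
Hence m_0 = 0, m_1 = -30, m_2 = 12, m_3 = 6, m_4 = 0.
On [2, 3], S'(t) = b_3 + 2c_3·(t - 2) + 3d_3·(t - 2)² with b_3 = Δ_3 - h_3(2m_3 + m_4)/6 = 3, c_3 = m_3/2 = 3, d_3 = (m_4 - m_3)/(6h_3) = -1. So S'(3) = 6.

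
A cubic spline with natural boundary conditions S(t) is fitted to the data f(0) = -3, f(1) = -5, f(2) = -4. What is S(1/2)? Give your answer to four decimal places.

With M_i denoting the second derivative at x_i, h_i = 1, 1, and Δ_i = (y_(i+1) − y_i)/h_i = -2, 1:
  1·M_0 + 4·M_1 + 1·M_2 = 6(Δ_1 - Δ_0) = 18
Natural end conditions: M_0 = M_2 = 0.
Hence M_0 = 0, M_1 = 9/2, M_2 = 0.
On [0, 1], S(t) = -3 - 11/4·t + 0·t² + 3/4·t³.
With t = 1/2: S(1/2) = -137/32.

-4.2813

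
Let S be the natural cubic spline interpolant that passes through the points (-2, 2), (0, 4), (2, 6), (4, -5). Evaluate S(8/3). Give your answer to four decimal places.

3.6173

Put M_i = S'' at the i-th knot. Here h = (2, 2, 2) and Δ = (1, 1, -11/2), so the interior equations h_(i-1)·M_(i-1) + 2(h_(i-1)+h_i)·M_i + h_i·M_(i+1) = 6(Δ_i − Δ_(i-1)) read
  2·M_0 + 8·M_1 + 2·M_2 = 6(Δ_1 - Δ_0) = 0
  2·M_1 + 8·M_2 + 2·M_3 = 6(Δ_2 - Δ_1) = -39
Natural end conditions: M_0 = M_3 = 0.
Hence M_0 = 0, M_1 = 13/10, M_2 = -26/5, M_3 = 0.
On [2, 4], S(x) = 6 - 61/30·(x - 2) - 13/5·(x - 2)² + 13/30·(x - 2)³.
With (x - 2) = 2/3: S(8/3) = 293/81.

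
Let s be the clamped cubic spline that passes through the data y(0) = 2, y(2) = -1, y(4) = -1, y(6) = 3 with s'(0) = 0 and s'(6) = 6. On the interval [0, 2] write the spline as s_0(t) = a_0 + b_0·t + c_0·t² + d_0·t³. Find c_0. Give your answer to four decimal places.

-1.6500

Let M_i = s''(x_i). Step sizes h_i = 2, 2, 2; slopes of the chords Δ_i = (y_(i+1) - y_i)/h_i = -3/2, 0, 2.
  2·M_0 + 8·M_1 + 2·M_2 = 6(Δ_1 - Δ_0) = 9
  2·M_1 + 8·M_2 + 2·M_3 = 6(Δ_2 - Δ_1) = 12
Clamped end conditions give two more equations: 2h_0·M_0 + h_0·M_1 = 6(Δ_0 - s'(0)) = -9 and h_2·M_2 + 2h_2·M_3 = 6(s'(6) - Δ_2) = 24.
Solving the tridiagonal system: M_0 = -33/10, M_1 = 21/10, M_2 = -3/5, M_3 = 63/10.
On [0, 2], with s_0(t) = a_0 + b_0·t + c_0·t² + d_0·t³: c_0 = M_0/2 = -33/20, d_0 = (M_1 - M_0)/(6h_0) = 9/20, b_0 = Δ_0 - h_0(2M_0 + M_1)/6 = 0.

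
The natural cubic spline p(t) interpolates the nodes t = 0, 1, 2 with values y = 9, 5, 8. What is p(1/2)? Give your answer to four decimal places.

6.3438

Write M_i for p''(x_i). With h_i = 1, 1 and divided differences Δ_i = -4, 3, the continuity of p' gives the tridiagonal system
  1·M_0 + 4·M_1 + 1·M_2 = 6(Δ_1 - Δ_0) = 42
Natural end conditions: M_0 = M_2 = 0.
Hence M_0 = 0, M_1 = 21/2, M_2 = 0.
On [0, 1], p(t) = 9 - 23/4·t + 0·t² + 7/4·t³.
With t = 1/2: p(1/2) = 203/32.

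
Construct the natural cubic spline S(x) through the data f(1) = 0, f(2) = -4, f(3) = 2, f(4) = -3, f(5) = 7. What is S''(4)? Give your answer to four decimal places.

Write m_i for S''(x_i). With h_i = 1, 1, 1, 1 and divided differences Δ_i = -4, 6, -5, 10, the continuity of S' gives the tridiagonal system
  1·m_0 + 4·m_1 + 1·m_2 = 6(Δ_1 - Δ_0) = 60
  1·m_1 + 4·m_2 + 1·m_3 = 6(Δ_2 - Δ_1) = -66
  1·m_2 + 4·m_3 + 1·m_4 = 6(Δ_3 - Δ_2) = 90
Natural end conditions: m_0 = m_4 = 0.
Hence m_0 = 0, m_1 = 627/28, m_2 = -207/7, m_3 = 837/28, m_4 = 0.

29.8929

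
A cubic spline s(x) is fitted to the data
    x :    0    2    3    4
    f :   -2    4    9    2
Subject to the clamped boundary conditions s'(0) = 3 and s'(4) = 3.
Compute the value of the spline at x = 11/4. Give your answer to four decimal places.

Let M_i = s''(x_i). Step sizes h_i = 2, 1, 1; slopes of the chords Δ_i = (y_(i+1) - y_i)/h_i = 3, 5, -7.
  2·M_0 + 6·M_1 + 1·M_2 = 6(Δ_1 - Δ_0) = 12
  1·M_1 + 4·M_2 + 1·M_3 = 6(Δ_2 - Δ_1) = -72
Clamped end conditions give two more equations: 2h_0·M_0 + h_0·M_1 = 6(Δ_0 - s'(0)) = 0 and h_2·M_2 + 2h_2·M_3 = 6(s'(4) - Δ_2) = 60.
Hence M_0 = -48/11, M_1 = 96/11, M_2 = -348/11, M_3 = 504/11.
On [2, 3], s(x) = 4 + 81/11·(x - 2) + 48/11·(x - 2)² - 74/11·(x - 2)³.
With (x - 2) = 3/4: s(11/4) = 3217/352.

9.1392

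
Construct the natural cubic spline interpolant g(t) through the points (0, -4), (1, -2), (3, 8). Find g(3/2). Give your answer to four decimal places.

With M_i denoting the second derivative at x_i, h_i = 1, 2, and Δ_i = (y_(i+1) − y_i)/h_i = 2, 5:
  1·M_0 + 6·M_1 + 2·M_2 = 6(Δ_1 - Δ_0) = 18
Natural end conditions: M_0 = M_2 = 0.
Solving: M_0 = 0, M_1 = 3, M_2 = 0.
On [1, 3], g(t) = -2 + 3·(t - 1) + 3/2·(t - 1)² - 1/4·(t - 1)³.
With (t - 1) = 1/2: g(3/2) = -5/32.

-0.1563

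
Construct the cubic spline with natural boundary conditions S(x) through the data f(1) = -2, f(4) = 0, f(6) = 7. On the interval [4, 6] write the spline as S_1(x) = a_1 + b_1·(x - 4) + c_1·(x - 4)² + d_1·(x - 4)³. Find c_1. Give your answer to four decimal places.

0.8500

Let σ_i = S''(x_i). Step sizes h_i = 3, 2; slopes of the chords Δ_i = (y_(i+1) - y_i)/h_i = 2/3, 7/2.
  3·σ_0 + 10·σ_1 + 2·σ_2 = 6(Δ_1 - Δ_0) = 17
Natural end conditions: σ_0 = σ_2 = 0.
Solving the tridiagonal system: σ_0 = 0, σ_1 = 17/10, σ_2 = 0.
On [4, 6], with S_1(x) = a_1 + b_1·(x - 4) + c_1·(x - 4)² + d_1·(x - 4)³: c_1 = σ_1/2 = 17/20, d_1 = (σ_2 - σ_1)/(6h_1) = -17/120, b_1 = Δ_1 - h_1(2σ_1 + σ_2)/6 = 71/30.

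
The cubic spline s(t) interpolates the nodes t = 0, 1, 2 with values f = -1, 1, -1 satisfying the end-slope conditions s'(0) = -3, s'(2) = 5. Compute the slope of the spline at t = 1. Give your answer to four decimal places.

Write M_i for s''(x_i). With h_i = 1, 1 and divided differences Δ_i = 2, -2, the continuity of s' gives the tridiagonal system
  1·M_0 + 4·M_1 + 1·M_2 = 6(Δ_1 - Δ_0) = -24
Clamped end conditions give two more equations: 2h_0·M_0 + h_0·M_1 = 6(Δ_0 - s'(0)) = 30 and h_1·M_1 + 2h_1·M_2 = 6(s'(2) - Δ_1) = 42.
Forward elimination and back-substitution give M_0 = 25, M_1 = -20, M_2 = 31.
On [1, 2], s'(t) = b_1 + 2c_1·(t - 1) + 3d_1·(t - 1)² with b_1 = Δ_1 - h_1(2M_1 + M_2)/6 = -1/2, c_1 = M_1/2 = -10, d_1 = (M_2 - M_1)/(6h_1) = 17/2. So s'(1) = -1/2.

-0.5000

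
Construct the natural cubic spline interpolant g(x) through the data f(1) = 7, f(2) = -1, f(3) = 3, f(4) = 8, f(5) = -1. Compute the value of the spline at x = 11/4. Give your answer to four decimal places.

Put M_i = g'' at the i-th knot. Here h = (1, 1, 1, 1) and Δ = (-8, 4, 5, -9), so the interior equations h_(i-1)·M_(i-1) + 2(h_(i-1)+h_i)·M_i + h_i·M_(i+1) = 6(Δ_i − Δ_(i-1)) read
  1·M_0 + 4·M_1 + 1·M_2 = 6(Δ_1 - Δ_0) = 72
  1·M_1 + 4·M_2 + 1·M_3 = 6(Δ_2 - Δ_1) = 6
  1·M_2 + 4·M_3 + 1·M_4 = 6(Δ_3 - Δ_2) = -84
Natural end conditions: M_0 = M_4 = 0.
Solving: M_0 = 0, M_1 = 243/14, M_2 = 18/7, M_3 = -303/14, M_4 = 0.
On [2, 3], g(x) = -1 - 31/14·(x - 2) + 243/28·(x - 2)² - 69/28·(x - 2)³.
With (x - 2) = 3/4: g(11/4) = 2117/1792.

1.1814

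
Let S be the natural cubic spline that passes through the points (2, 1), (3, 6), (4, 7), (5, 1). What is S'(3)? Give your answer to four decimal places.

3.8000

Write M_i for S''(x_i). With h_i = 1, 1, 1 and divided differences Δ_i = 5, 1, -6, the continuity of S' gives the tridiagonal system
  1·M_0 + 4·M_1 + 1·M_2 = 6(Δ_1 - Δ_0) = -24
  1·M_1 + 4·M_2 + 1·M_3 = 6(Δ_2 - Δ_1) = -42
Natural end conditions: M_0 = M_3 = 0.
Solving the tridiagonal system: M_0 = 0, M_1 = -18/5, M_2 = -48/5, M_3 = 0.
On [3, 4], S'(x) = b_1 + 2c_1·(x - 3) + 3d_1·(x - 3)² with b_1 = Δ_1 - h_1(2M_1 + M_2)/6 = 19/5, c_1 = M_1/2 = -9/5, d_1 = (M_2 - M_1)/(6h_1) = -1. So S'(3) = 19/5.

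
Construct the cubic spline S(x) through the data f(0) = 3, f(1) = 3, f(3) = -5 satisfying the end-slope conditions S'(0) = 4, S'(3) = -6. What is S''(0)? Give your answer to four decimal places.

-11.3333

Let M_i = S''(x_i). Step sizes h_i = 1, 2; slopes of the chords Δ_i = (y_(i+1) - y_i)/h_i = 0, -4.
  1·M_0 + 6·M_1 + 2·M_2 = 6(Δ_1 - Δ_0) = -24
Clamped end conditions give two more equations: 2h_0·M_0 + h_0·M_1 = 6(Δ_0 - S'(0)) = -24 and h_1·M_1 + 2h_1·M_2 = 6(S'(3) - Δ_1) = -12.
Solving the tridiagonal system: M_0 = -34/3, M_1 = -4/3, M_2 = -7/3.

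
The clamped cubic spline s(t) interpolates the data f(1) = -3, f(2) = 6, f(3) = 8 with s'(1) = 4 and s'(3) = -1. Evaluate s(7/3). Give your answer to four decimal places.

With M_i denoting the second derivative at x_i, h_i = 1, 1, and Δ_i = (y_(i+1) − y_i)/h_i = 9, 2:
  1·M_0 + 4·M_1 + 1·M_2 = 6(Δ_1 - Δ_0) = -42
Clamped end conditions give two more equations: 2h_0·M_0 + h_0·M_1 = 6(Δ_0 - s'(1)) = 30 and h_1·M_1 + 2h_1·M_2 = 6(s'(3) - Δ_1) = -18.
Solving the tridiagonal system: M_0 = 23, M_1 = -16, M_2 = -1.
On [2, 3], s(t) = 6 + 15/2·(t - 2) - 8·(t - 2)² + 5/2·(t - 2)³.
With (t - 2) = 1/3: s(7/3) = 208/27.

7.7037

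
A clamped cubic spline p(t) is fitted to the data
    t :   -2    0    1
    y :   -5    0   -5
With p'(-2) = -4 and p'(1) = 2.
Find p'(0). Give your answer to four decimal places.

Let m_i = p''(x_i). Step sizes h_i = 2, 1; slopes of the chords Δ_i = (y_(i+1) - y_i)/h_i = 5/2, -5.
  2·m_0 + 6·m_1 + 1·m_2 = 6(Δ_1 - Δ_0) = -45
Clamped end conditions give two more equations: 2h_0·m_0 + h_0·m_1 = 6(Δ_0 - p'(-2)) = 39 and h_1·m_1 + 2h_1·m_2 = 6(p'(1) - Δ_1) = 42.
Solving the tridiagonal system: m_0 = 77/4, m_1 = -19, m_2 = 61/2.
On [0, 1], p'(t) = b_1 + 2c_1·t + 3d_1·t² with b_1 = Δ_1 - h_1(2m_1 + m_2)/6 = -15/4, c_1 = m_1/2 = -19/2, d_1 = (m_2 - m_1)/(6h_1) = 33/4. So p'(0) = -15/4.

-3.7500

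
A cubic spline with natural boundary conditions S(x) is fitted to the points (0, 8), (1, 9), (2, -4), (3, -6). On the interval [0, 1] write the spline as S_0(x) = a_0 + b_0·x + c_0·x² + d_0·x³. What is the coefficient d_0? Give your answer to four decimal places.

Put M_i = S'' at the i-th knot. Here h = (1, 1, 1) and Δ = (1, -13, -2), so the interior equations h_(i-1)·M_(i-1) + 2(h_(i-1)+h_i)·M_i + h_i·M_(i+1) = 6(Δ_i − Δ_(i-1)) read
  1·M_0 + 4·M_1 + 1·M_2 = 6(Δ_1 - Δ_0) = -84
  1·M_1 + 4·M_2 + 1·M_3 = 6(Δ_2 - Δ_1) = 66
Natural end conditions: M_0 = M_3 = 0.
Forward elimination and back-substitution give M_0 = 0, M_1 = -134/5, M_2 = 116/5, M_3 = 0.
On [0, 1], with S_0(x) = a_0 + b_0·x + c_0·x² + d_0·x³: c_0 = M_0/2 = 0, d_0 = (M_1 - M_0)/(6h_0) = -67/15, b_0 = Δ_0 - h_0(2M_0 + M_1)/6 = 82/15.

-4.4667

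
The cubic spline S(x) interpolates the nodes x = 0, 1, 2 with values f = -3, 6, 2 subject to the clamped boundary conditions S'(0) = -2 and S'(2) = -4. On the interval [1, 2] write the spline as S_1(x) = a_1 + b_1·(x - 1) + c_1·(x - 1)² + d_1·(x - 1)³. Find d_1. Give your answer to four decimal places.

9.2500

With M_i denoting the second derivative at x_i, h_i = 1, 1, and Δ_i = (y_(i+1) − y_i)/h_i = 9, -4:
  1·M_0 + 4·M_1 + 1·M_2 = 6(Δ_1 - Δ_0) = -78
Clamped end conditions give two more equations: 2h_0·M_0 + h_0·M_1 = 6(Δ_0 - S'(0)) = 66 and h_1·M_1 + 2h_1·M_2 = 6(S'(2) - Δ_1) = 0.
Solving the tridiagonal system: M_0 = 103/2, M_1 = -37, M_2 = 37/2.
On [1, 2], with S_1(x) = a_1 + b_1·(x - 1) + c_1·(x - 1)² + d_1·(x - 1)³: c_1 = M_1/2 = -37/2, d_1 = (M_2 - M_1)/(6h_1) = 37/4, b_1 = Δ_1 - h_1(2M_1 + M_2)/6 = 21/4.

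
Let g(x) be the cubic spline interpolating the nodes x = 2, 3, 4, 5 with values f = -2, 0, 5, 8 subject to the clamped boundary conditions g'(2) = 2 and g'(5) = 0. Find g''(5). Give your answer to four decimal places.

-7.7333

Put σ_i = g'' at the i-th knot. Here h = (1, 1, 1) and Δ = (2, 5, 3), so the interior equations h_(i-1)·σ_(i-1) + 2(h_(i-1)+h_i)·σ_i + h_i·σ_(i+1) = 6(Δ_i − Δ_(i-1)) read
  1·σ_0 + 4·σ_1 + 1·σ_2 = 6(Δ_1 - Δ_0) = 18
  1·σ_1 + 4·σ_2 + 1·σ_3 = 6(Δ_2 - Δ_1) = -12
Clamped end conditions give two more equations: 2h_0·σ_0 + h_0·σ_1 = 6(Δ_0 - g'(2)) = 0 and h_2·σ_2 + 2h_2·σ_3 = 6(g'(5) - Δ_2) = -18.
Forward elimination and back-substitution give σ_0 = -44/15, σ_1 = 88/15, σ_2 = -38/15, σ_3 = -116/15.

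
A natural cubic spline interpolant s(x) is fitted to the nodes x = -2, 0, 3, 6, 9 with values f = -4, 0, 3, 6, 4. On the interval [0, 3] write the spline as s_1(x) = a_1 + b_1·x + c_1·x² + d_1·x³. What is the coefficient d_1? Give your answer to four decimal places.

Put M_i = s'' at the i-th knot. Here h = (2, 3, 3, 3) and Δ = (2, 1, 1, -2/3), so the interior equations h_(i-1)·M_(i-1) + 2(h_(i-1)+h_i)·M_i + h_i·M_(i+1) = 6(Δ_i − Δ_(i-1)) read
  2·M_0 + 10·M_1 + 3·M_2 = 6(Δ_1 - Δ_0) = -6
  3·M_1 + 12·M_2 + 3·M_3 = 6(Δ_2 - Δ_1) = 0
  3·M_2 + 12·M_3 + 3·M_4 = 6(Δ_3 - Δ_2) = -10
Natural end conditions: M_0 = M_4 = 0.
Hence M_0 = 0, M_1 = -50/69, M_2 = 86/207, M_3 = -194/207, M_4 = 0.
On [0, 3], with s_1(x) = a_1 + b_1·x + c_1·x² + d_1·x³: c_1 = M_1/2 = -25/69, d_1 = (M_2 - M_1)/(6h_1) = 118/1863, b_1 = Δ_1 - h_1(2M_1 + M_2)/6 = 314/207.

0.0633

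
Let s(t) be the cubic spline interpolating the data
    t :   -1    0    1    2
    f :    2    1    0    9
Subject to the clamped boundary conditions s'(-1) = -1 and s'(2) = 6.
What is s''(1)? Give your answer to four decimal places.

21.4667

Write σ_i for s''(x_i). With h_i = 1, 1, 1 and divided differences Δ_i = -1, -1, 9, the continuity of s' gives the tridiagonal system
  1·σ_0 + 4·σ_1 + 1·σ_2 = 6(Δ_1 - Δ_0) = 0
  1·σ_1 + 4·σ_2 + 1·σ_3 = 6(Δ_2 - Δ_1) = 60
Clamped end conditions give two more equations: 2h_0·σ_0 + h_0·σ_1 = 6(Δ_0 - s'(-1)) = 0 and h_2·σ_2 + 2h_2·σ_3 = 6(s'(2) - Δ_2) = -18.
Solving: σ_0 = 46/15, σ_1 = -92/15, σ_2 = 322/15, σ_3 = -296/15.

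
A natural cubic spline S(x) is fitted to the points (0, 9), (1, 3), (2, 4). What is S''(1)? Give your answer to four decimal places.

Put σ_i = S'' at the i-th knot. Here h = (1, 1) and Δ = (-6, 1), so the interior equations h_(i-1)·σ_(i-1) + 2(h_(i-1)+h_i)·σ_i + h_i·σ_(i+1) = 6(Δ_i − Δ_(i-1)) read
  1·σ_0 + 4·σ_1 + 1·σ_2 = 6(Δ_1 - Δ_0) = 42
Natural end conditions: σ_0 = σ_2 = 0.
Solving the tridiagonal system: σ_0 = 0, σ_1 = 21/2, σ_2 = 0.

10.5000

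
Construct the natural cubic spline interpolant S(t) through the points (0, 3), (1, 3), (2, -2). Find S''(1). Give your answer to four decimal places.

-7.5000

Let M_i = S''(x_i). Step sizes h_i = 1, 1; slopes of the chords Δ_i = (y_(i+1) - y_i)/h_i = 0, -5.
  1·M_0 + 4·M_1 + 1·M_2 = 6(Δ_1 - Δ_0) = -30
Natural end conditions: M_0 = M_2 = 0.
Forward elimination and back-substitution give M_0 = 0, M_1 = -15/2, M_2 = 0.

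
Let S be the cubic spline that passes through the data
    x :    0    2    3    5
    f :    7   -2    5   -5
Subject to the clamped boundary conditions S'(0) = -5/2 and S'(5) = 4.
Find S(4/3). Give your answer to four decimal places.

Put M_i = S'' at the i-th knot. Here h = (2, 1, 2) and Δ = (-9/2, 7, -5), so the interior equations h_(i-1)·M_(i-1) + 2(h_(i-1)+h_i)·M_i + h_i·M_(i+1) = 6(Δ_i − Δ_(i-1)) read
  2·M_0 + 6·M_1 + 1·M_2 = 6(Δ_1 - Δ_0) = 69
  1·M_1 + 6·M_2 + 2·M_3 = 6(Δ_2 - Δ_1) = -72
Clamped end conditions give two more equations: 2h_0·M_0 + h_0·M_1 = 6(Δ_0 - S'(0)) = -12 and h_2·M_2 + 2h_2·M_3 = 6(S'(5) - Δ_2) = 54.
Solving: M_0 = -103/8, M_1 = 79/4, M_2 = -95/4, M_3 = 203/8.
On [0, 2], S(x) = 7 - 5/2·x - 103/16·x² + 87/32·x³.
With x = 4/3: S(4/3) = -4/3.

-1.3333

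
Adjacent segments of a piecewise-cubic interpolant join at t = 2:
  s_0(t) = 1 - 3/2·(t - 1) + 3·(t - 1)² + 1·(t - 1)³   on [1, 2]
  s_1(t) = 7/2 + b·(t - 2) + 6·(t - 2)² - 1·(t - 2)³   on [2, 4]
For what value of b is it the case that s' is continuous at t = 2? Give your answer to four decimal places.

s_0'(t) = -3/2 + 6·(t - 1) + 3·(t - 1)², so s_0'(2) = 15/2. On the right, s_1'(2) = b, so b = 15/2.

7.5000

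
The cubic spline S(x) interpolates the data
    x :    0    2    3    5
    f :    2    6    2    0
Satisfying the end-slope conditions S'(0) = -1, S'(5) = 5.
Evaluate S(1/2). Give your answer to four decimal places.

Write M_i for S''(x_i). With h_i = 2, 1, 2 and divided differences Δ_i = 2, -4, -1, the continuity of S' gives the tridiagonal system
  2·M_0 + 6·M_1 + 1·M_2 = 6(Δ_1 - Δ_0) = -36
  1·M_1 + 6·M_2 + 2·M_3 = 6(Δ_2 - Δ_1) = 18
Clamped end conditions give two more equations: 2h_0·M_0 + h_0·M_1 = 6(Δ_0 - S'(0)) = 18 and h_2·M_2 + 2h_2·M_3 = 6(S'(5) - Δ_2) = 36.
Forward elimination and back-substitution give M_0 = 147/16, M_1 = -75/8, M_2 = 15/8, M_3 = 129/16.
On [0, 2], S(x) = 2 - 1·x + 147/32·x² - 99/64·x³.
With x = 1/2: S(1/2) = 1257/512.

2.4551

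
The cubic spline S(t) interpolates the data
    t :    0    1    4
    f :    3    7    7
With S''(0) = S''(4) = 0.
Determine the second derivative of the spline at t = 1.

Put σ_i = S'' at the i-th knot. Here h = (1, 3) and Δ = (4, 0), so the interior equations h_(i-1)·σ_(i-1) + 2(h_(i-1)+h_i)·σ_i + h_i·σ_(i+1) = 6(Δ_i − Δ_(i-1)) read
  1·σ_0 + 8·σ_1 + 3·σ_2 = 6(Δ_1 - Δ_0) = -24
Natural end conditions: σ_0 = σ_2 = 0.
Hence σ_0 = 0, σ_1 = -3, σ_2 = 0.

-3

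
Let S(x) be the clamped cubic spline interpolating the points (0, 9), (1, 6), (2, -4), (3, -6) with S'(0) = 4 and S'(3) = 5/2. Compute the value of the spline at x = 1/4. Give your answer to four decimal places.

9.5109

With M_i denoting the second derivative at x_i, h_i = 1, 1, 1, and Δ_i = (y_(i+1) − y_i)/h_i = -3, -10, -2:
  1·M_0 + 4·M_1 + 1·M_2 = 6(Δ_1 - Δ_0) = -42
  1·M_1 + 4·M_2 + 1·M_3 = 6(Δ_2 - Δ_1) = 48
Clamped end conditions give two more equations: 2h_0·M_0 + h_0·M_1 = 6(Δ_0 - S'(0)) = -42 and h_2·M_2 + 2h_2·M_3 = 6(S'(3) - Δ_2) = 27.
Solving: M_0 = -81/5, M_1 = -48/5, M_2 = 63/5, M_3 = 36/5.
On [0, 1], S(x) = 9 + 4·x - 81/10·x² + 11/10·x³.
With x = 1/4: S(1/4) = 6087/640.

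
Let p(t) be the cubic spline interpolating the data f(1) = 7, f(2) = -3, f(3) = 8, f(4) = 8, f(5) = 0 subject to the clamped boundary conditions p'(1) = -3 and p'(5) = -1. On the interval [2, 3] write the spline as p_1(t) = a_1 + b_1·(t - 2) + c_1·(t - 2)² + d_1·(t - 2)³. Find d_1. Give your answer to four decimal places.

With m_i denoting the second derivative at x_i, h_i = 1, 1, 1, 1, and Δ_i = (y_(i+1) − y_i)/h_i = -10, 11, 0, -8:
  1·m_0 + 4·m_1 + 1·m_2 = 6(Δ_1 - Δ_0) = 126
  1·m_1 + 4·m_2 + 1·m_3 = 6(Δ_2 - Δ_1) = -66
  1·m_2 + 4·m_3 + 1·m_4 = 6(Δ_3 - Δ_2) = -48
Clamped end conditions give two more equations: 2h_0·m_0 + h_0·m_1 = 6(Δ_0 - p'(1)) = -42 and h_3·m_3 + 2h_3·m_4 = 6(p'(5) - Δ_3) = 42.
Forward elimination and back-substitution give m_0 = -1279/28, m_1 = 691/14, m_2 = -103/4, m_3 = -173/14, m_4 = 761/28.
On [2, 3], with p_1(t) = a_1 + b_1·(t - 2) + c_1·(t - 2)² + d_1·(t - 2)³: c_1 = m_1/2 = 691/28, d_1 = (m_2 - m_1)/(6h_1) = -701/56, b_1 = Δ_1 - h_1(2m_1 + m_2)/6 = -65/56.

-12.5179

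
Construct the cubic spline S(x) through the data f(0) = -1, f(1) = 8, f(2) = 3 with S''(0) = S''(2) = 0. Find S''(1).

-21

Put m_i = S'' at the i-th knot. Here h = (1, 1) and Δ = (9, -5), so the interior equations h_(i-1)·m_(i-1) + 2(h_(i-1)+h_i)·m_i + h_i·m_(i+1) = 6(Δ_i − Δ_(i-1)) read
  1·m_0 + 4·m_1 + 1·m_2 = 6(Δ_1 - Δ_0) = -84
Natural end conditions: m_0 = m_2 = 0.
Solving the tridiagonal system: m_0 = 0, m_1 = -21, m_2 = 0.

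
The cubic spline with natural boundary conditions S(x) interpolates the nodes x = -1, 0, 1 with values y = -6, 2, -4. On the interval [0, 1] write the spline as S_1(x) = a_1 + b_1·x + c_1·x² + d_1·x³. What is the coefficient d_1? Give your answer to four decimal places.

Write m_i for S''(x_i). With h_i = 1, 1 and divided differences Δ_i = 8, -6, the continuity of S' gives the tridiagonal system
  1·m_0 + 4·m_1 + 1·m_2 = 6(Δ_1 - Δ_0) = -84
Natural end conditions: m_0 = m_2 = 0.
Solving the tridiagonal system: m_0 = 0, m_1 = -21, m_2 = 0.
On [0, 1], with S_1(x) = a_1 + b_1·x + c_1·x² + d_1·x³: c_1 = m_1/2 = -21/2, d_1 = (m_2 - m_1)/(6h_1) = 7/2, b_1 = Δ_1 - h_1(2m_1 + m_2)/6 = 1.

3.5000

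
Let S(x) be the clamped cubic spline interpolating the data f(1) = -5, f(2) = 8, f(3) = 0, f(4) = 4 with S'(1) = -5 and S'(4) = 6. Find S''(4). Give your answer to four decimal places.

-12.2667

With M_i denoting the second derivative at x_i, h_i = 1, 1, 1, and Δ_i = (y_(i+1) − y_i)/h_i = 13, -8, 4:
  1·M_0 + 4·M_1 + 1·M_2 = 6(Δ_1 - Δ_0) = -126
  1·M_1 + 4·M_2 + 1·M_3 = 6(Δ_2 - Δ_1) = 72
Clamped end conditions give two more equations: 2h_0·M_0 + h_0·M_1 = 6(Δ_0 - S'(1)) = 108 and h_2·M_2 + 2h_2·M_3 = 6(S'(4) - Δ_2) = 12.
Forward elimination and back-substitution give M_0 = 1274/15, M_1 = -928/15, M_2 = 548/15, M_3 = -184/15.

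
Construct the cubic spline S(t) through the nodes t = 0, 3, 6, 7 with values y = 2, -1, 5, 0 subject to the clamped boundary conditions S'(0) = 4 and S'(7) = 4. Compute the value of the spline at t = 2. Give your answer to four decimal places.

0.0502

Put M_i = S'' at the i-th knot. Here h = (3, 3, 1) and Δ = (-1, 2, -5), so the interior equations h_(i-1)·M_(i-1) + 2(h_(i-1)+h_i)·M_i + h_i·M_(i+1) = 6(Δ_i − Δ_(i-1)) read
  3·M_0 + 12·M_1 + 3·M_2 = 6(Δ_1 - Δ_0) = 18
  3·M_1 + 8·M_2 + 1·M_3 = 6(Δ_2 - Δ_1) = -42
Clamped end conditions give two more equations: 2h_0·M_0 + h_0·M_1 = 6(Δ_0 - S'(0)) = -30 and h_2·M_2 + 2h_2·M_3 = 6(S'(7) - Δ_2) = 54.
Hence M_0 = -256/31, M_1 = 202/31, M_2 = -366/31, M_3 = 1020/31.
On [0, 3], S(t) = 2 + 4·t - 128/31·t² + 229/279·t³.
With t = 2: S(2) = 14/279.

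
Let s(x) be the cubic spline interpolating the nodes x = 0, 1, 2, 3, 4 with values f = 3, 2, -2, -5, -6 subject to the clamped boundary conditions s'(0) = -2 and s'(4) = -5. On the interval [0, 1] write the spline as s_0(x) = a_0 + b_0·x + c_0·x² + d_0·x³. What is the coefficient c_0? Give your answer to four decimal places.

Write m_i for s''(x_i). With h_i = 1, 1, 1, 1 and divided differences Δ_i = -1, -4, -3, -1, the continuity of s' gives the tridiagonal system
  1·m_0 + 4·m_1 + 1·m_2 = 6(Δ_1 - Δ_0) = -18
  1·m_1 + 4·m_2 + 1·m_3 = 6(Δ_2 - Δ_1) = 6
  1·m_2 + 4·m_3 + 1·m_4 = 6(Δ_3 - Δ_2) = 12
Clamped end conditions give two more equations: 2h_0·m_0 + h_0·m_1 = 6(Δ_0 - s'(0)) = 6 and h_3·m_3 + 2h_3·m_4 = 6(s'(4) - Δ_3) = -24.
Hence m_0 = 87/14, m_1 = -45/7, m_2 = 3/2, m_3 = 45/7, m_4 = -213/14.
On [0, 1], with s_0(x) = a_0 + b_0·x + c_0·x² + d_0·x³: c_0 = m_0/2 = 87/28, d_0 = (m_1 - m_0)/(6h_0) = -59/28, b_0 = Δ_0 - h_0(2m_0 + m_1)/6 = -2.

3.1071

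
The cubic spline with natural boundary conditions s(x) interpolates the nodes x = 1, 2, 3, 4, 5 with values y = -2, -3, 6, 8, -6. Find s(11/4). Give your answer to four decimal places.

3.5876

Let m_i = s''(x_i). Step sizes h_i = 1, 1, 1, 1; slopes of the chords Δ_i = (y_(i+1) - y_i)/h_i = -1, 9, 2, -14.
  1·m_0 + 4·m_1 + 1·m_2 = 6(Δ_1 - Δ_0) = 60
  1·m_1 + 4·m_2 + 1·m_3 = 6(Δ_2 - Δ_1) = -42
  1·m_2 + 4·m_3 + 1·m_4 = 6(Δ_3 - Δ_2) = -96
Natural end conditions: m_0 = m_4 = 0.
Hence m_0 = 0, m_1 = 243/14, m_2 = -66/7, m_3 = -303/14, m_4 = 0.
On [2, 3], s(x) = -3 + 67/14·(x - 2) + 243/28·(x - 2)² - 125/28·(x - 2)³.
With (x - 2) = 3/4: s(11/4) = 6429/1792.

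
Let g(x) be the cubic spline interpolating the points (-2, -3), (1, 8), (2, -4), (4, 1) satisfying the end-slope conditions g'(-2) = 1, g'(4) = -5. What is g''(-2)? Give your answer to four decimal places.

Write m_i for g''(x_i). With h_i = 3, 1, 2 and divided differences Δ_i = 11/3, -12, 5/2, the continuity of g' gives the tridiagonal system
  3·m_0 + 8·m_1 + 1·m_2 = 6(Δ_1 - Δ_0) = -94
  1·m_1 + 6·m_2 + 2·m_3 = 6(Δ_2 - Δ_1) = 87
Clamped end conditions give two more equations: 2h_0·m_0 + h_0·m_1 = 6(Δ_0 - g'(-2)) = 16 and h_2·m_2 + 2h_2·m_3 = 6(g'(4) - Δ_2) = -45.
Solving: m_0 = 25/2, m_1 = -59/3, m_2 = 155/6, m_3 = -145/6.

12.5000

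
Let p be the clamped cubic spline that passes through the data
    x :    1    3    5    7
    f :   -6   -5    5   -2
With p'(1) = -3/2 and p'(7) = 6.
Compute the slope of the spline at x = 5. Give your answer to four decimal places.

Put m_i = p'' at the i-th knot. Here h = (2, 2, 2) and Δ = (1/2, 5, -7/2), so the interior equations h_(i-1)·m_(i-1) + 2(h_(i-1)+h_i)·m_i + h_i·m_(i+1) = 6(Δ_i − Δ_(i-1)) read
  2·m_0 + 8·m_1 + 2·m_2 = 6(Δ_1 - Δ_0) = 27
  2·m_1 + 8·m_2 + 2·m_3 = 6(Δ_2 - Δ_1) = -51
Clamped end conditions give two more equations: 2h_0·m_0 + h_0·m_1 = 6(Δ_0 - p'(1)) = 12 and h_2·m_2 + 2h_2·m_3 = 6(p'(7) - Δ_2) = 57.
Forward elimination and back-substitution give m_0 = -2/5, m_1 = 34/5, m_2 = -133/10, m_3 = 209/10.
On [5, 7], p'(x) = b_2 + 2c_2·(x - 5) + 3d_2·(x - 5)² with b_2 = Δ_2 - h_2(2m_2 + m_3)/6 = -8/5, c_2 = m_2/2 = -133/20, d_2 = (m_3 - m_2)/(6h_2) = 57/20. So p'(5) = -8/5.

-1.6000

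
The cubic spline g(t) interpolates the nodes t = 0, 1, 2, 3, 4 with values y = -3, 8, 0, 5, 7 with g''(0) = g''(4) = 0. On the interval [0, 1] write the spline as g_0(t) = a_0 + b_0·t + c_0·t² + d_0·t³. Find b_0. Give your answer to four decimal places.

17.0714

With σ_i denoting the second derivative at x_i, h_i = 1, 1, 1, 1, and Δ_i = (y_(i+1) − y_i)/h_i = 11, -8, 5, 2:
  1·σ_0 + 4·σ_1 + 1·σ_2 = 6(Δ_1 - Δ_0) = -114
  1·σ_1 + 4·σ_2 + 1·σ_3 = 6(Δ_2 - Δ_1) = 78
  1·σ_2 + 4·σ_3 + 1·σ_4 = 6(Δ_3 - Δ_2) = -18
Natural end conditions: σ_0 = σ_4 = 0.
Hence σ_0 = 0, σ_1 = -255/7, σ_2 = 222/7, σ_3 = -87/7, σ_4 = 0.
On [0, 1], with g_0(t) = a_0 + b_0·t + c_0·t² + d_0·t³: c_0 = σ_0/2 = 0, d_0 = (σ_1 - σ_0)/(6h_0) = -85/14, b_0 = Δ_0 - h_0(2σ_0 + σ_1)/6 = 239/14.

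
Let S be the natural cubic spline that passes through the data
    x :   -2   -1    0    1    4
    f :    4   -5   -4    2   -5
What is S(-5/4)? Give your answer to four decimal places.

-3.4902

Write σ_i for S''(x_i). With h_i = 1, 1, 1, 3 and divided differences Δ_i = -9, 1, 6, -7/3, the continuity of S' gives the tridiagonal system
  1·σ_0 + 4·σ_1 + 1·σ_2 = 6(Δ_1 - Δ_0) = 60
  1·σ_1 + 4·σ_2 + 1·σ_3 = 6(Δ_2 - Δ_1) = 30
  1·σ_2 + 8·σ_3 + 3·σ_4 = 6(Δ_3 - Δ_2) = -50
Natural end conditions: σ_0 = σ_4 = 0.
Forward elimination and back-substitution give σ_0 = 0, σ_1 = 785/58, σ_2 = 170/29, σ_3 = -405/58, σ_4 = 0.
On [-2, -1], S(x) = 4 - 3917/348·(x + 2) + 0·(x + 2)² + 785/348·(x + 2)³.
With (x + 2) = 3/4: S(-5/4) = -25911/7424.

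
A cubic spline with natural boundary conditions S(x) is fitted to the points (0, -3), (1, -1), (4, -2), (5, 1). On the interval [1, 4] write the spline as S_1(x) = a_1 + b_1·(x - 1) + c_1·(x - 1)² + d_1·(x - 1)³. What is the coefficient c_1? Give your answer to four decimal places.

-1.5636

With M_i denoting the second derivative at x_i, h_i = 1, 3, 1, and Δ_i = (y_(i+1) − y_i)/h_i = 2, -1/3, 3:
  1·M_0 + 8·M_1 + 3·M_2 = 6(Δ_1 - Δ_0) = -14
  3·M_1 + 8·M_2 + 1·M_3 = 6(Δ_2 - Δ_1) = 20
Natural end conditions: M_0 = M_3 = 0.
Solving the tridiagonal system: M_0 = 0, M_1 = -172/55, M_2 = 202/55, M_3 = 0.
On [1, 4], with S_1(x) = a_1 + b_1·(x - 1) + c_1·(x - 1)² + d_1·(x - 1)³: c_1 = M_1/2 = -86/55, d_1 = (M_2 - M_1)/(6h_1) = 17/45, b_1 = Δ_1 - h_1(2M_1 + M_2)/6 = 158/165.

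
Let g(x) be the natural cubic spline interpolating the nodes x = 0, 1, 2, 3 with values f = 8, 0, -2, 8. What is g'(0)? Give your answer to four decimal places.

-8.8000

Put σ_i = g'' at the i-th knot. Here h = (1, 1, 1) and Δ = (-8, -2, 10), so the interior equations h_(i-1)·σ_(i-1) + 2(h_(i-1)+h_i)·σ_i + h_i·σ_(i+1) = 6(Δ_i − Δ_(i-1)) read
  1·σ_0 + 4·σ_1 + 1·σ_2 = 6(Δ_1 - Δ_0) = 36
  1·σ_1 + 4·σ_2 + 1·σ_3 = 6(Δ_2 - Δ_1) = 72
Natural end conditions: σ_0 = σ_3 = 0.
Solving: σ_0 = 0, σ_1 = 24/5, σ_2 = 84/5, σ_3 = 0.
On [0, 1], g'(x) = b_0 + 2c_0·x + 3d_0·x² with b_0 = Δ_0 - h_0(2σ_0 + σ_1)/6 = -44/5, c_0 = σ_0/2 = 0, d_0 = (σ_1 - σ_0)/(6h_0) = 4/5. So g'(0) = -44/5.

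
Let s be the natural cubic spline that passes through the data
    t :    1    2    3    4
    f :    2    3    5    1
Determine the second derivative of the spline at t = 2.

With m_i denoting the second derivative at x_i, h_i = 1, 1, 1, and Δ_i = (y_(i+1) − y_i)/h_i = 1, 2, -4:
  1·m_0 + 4·m_1 + 1·m_2 = 6(Δ_1 - Δ_0) = 6
  1·m_1 + 4·m_2 + 1·m_3 = 6(Δ_2 - Δ_1) = -36
Natural end conditions: m_0 = m_3 = 0.
Solving: m_0 = 0, m_1 = 4, m_2 = -10, m_3 = 0.

4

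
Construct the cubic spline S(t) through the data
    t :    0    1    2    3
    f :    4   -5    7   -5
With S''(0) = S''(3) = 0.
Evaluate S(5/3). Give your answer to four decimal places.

Let M_i = S''(x_i). Step sizes h_i = 1, 1, 1; slopes of the chords Δ_i = (y_(i+1) - y_i)/h_i = -9, 12, -12.
  1·M_0 + 4·M_1 + 1·M_2 = 6(Δ_1 - Δ_0) = 126
  1·M_1 + 4·M_2 + 1·M_3 = 6(Δ_2 - Δ_1) = -144
Natural end conditions: M_0 = M_3 = 0.
Forward elimination and back-substitution give M_0 = 0, M_1 = 216/5, M_2 = -234/5, M_3 = 0.
On [1, 2], S(t) = -5 + 27/5·(t - 1) + 108/5·(t - 1)² - 15·(t - 1)³.
With (t - 1) = 2/3: S(5/3) = 169/45.

3.7556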